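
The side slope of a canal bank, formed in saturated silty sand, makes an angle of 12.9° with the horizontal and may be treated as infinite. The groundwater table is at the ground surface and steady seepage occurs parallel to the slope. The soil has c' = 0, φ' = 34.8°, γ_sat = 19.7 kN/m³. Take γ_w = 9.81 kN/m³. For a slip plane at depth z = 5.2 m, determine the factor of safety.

With seepage parallel to the slope and the water table at the surface, the effective normal stress on the slip plane uses the buoyant unit weight γ' = γ_sat − γ_w while the driving shear stress uses γ_sat:
FS = [c' + γ' z cos²β tanφ'] / [γ_sat z sinβ cosβ]
(For c' = 0 this reduces to FS = (γ'/γ_sat)·tanφ'/tanβ.)
γ' = 19.7 − 9.81 = 9.89 kN/m³
Numerator = 0.0 + 9.89·5.2·cos²12.9°·tan34.8° = 0.0 + 9.89·5.2·0.9502·0.6950 = 33.962 kPa
Denominator = 19.7·5.2·sin12.9°·cos12.9° = 19.7·5.2·0.2233·0.9748 = 22.293 kPa
FS = 33.962 / 22.293 = 1.523

FS = 1.52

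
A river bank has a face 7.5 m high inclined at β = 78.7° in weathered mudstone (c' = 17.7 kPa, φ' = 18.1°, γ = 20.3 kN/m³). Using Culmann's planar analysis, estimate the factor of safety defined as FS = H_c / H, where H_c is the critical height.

H_c = (4c'/γ) · sinβ cosφ' / [1 − cos(β − φ')]
    = (4·17.7/20.3) · sin78.7°·cos18.1° / [1 − cos60.6°]
    = 3.488 · 0.9321 / 0.5091 = 6.39 m
FS = H_c / H = 6.39 / 7.5 = 0.851

FS = 0.85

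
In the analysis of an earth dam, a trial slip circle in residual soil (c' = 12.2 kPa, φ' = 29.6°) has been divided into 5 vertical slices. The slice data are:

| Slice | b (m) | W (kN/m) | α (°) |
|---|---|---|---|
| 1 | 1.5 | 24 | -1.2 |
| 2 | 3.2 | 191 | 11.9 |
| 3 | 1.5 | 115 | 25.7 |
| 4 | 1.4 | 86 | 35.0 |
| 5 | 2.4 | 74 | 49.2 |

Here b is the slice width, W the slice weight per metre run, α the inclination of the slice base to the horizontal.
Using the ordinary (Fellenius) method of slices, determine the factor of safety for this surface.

Ordinary method of slices: FS = Σ[c'·Δl_i + (W_i cosα_i)·tanφ'] / Σ W_i sinα_i, with Δl_i = b_i / cosα_i.
Slice 1: Δl = 1.5/cos(-1.2°) = 1.500 m; N'_1 = 24·cos(-1.2°) = 24.0; c'Δl = 18.30; W sinα = -0.5
Slice 2: Δl = 3.2/cos11.9° = 3.270 m; N'_2 = 191·cos11.9° = 186.9; c'Δl = 39.90; W sinα = 39.4
Slice 3: Δl = 1.5/cos25.7° = 1.665 m; N'_3 = 115·cos25.7° = 103.6; c'Δl = 20.31; W sinα = 49.9
Slice 4: Δl = 1.4/cos35.0° = 1.709 m; N'_4 = 86·cos35.0° = 70.4; c'Δl = 20.85; W sinα = 49.3
Slice 5: Δl = 2.4/cos49.2° = 3.673 m; N'_5 = 74·cos49.2° = 48.4; c'Δl = 44.81; W sinα = 56.0
Σc'Δl = 144.2 kN/m; ΣN' = 433.3 kN/m; ΣW sinα = 194.1 kN/m
Resisting = 144.2 + 433.3·tan29.6° = 144.2 + 246.2 = 390.3 kN/m
FS = 390.3 / 194.1 = 2.011

FS = 2.01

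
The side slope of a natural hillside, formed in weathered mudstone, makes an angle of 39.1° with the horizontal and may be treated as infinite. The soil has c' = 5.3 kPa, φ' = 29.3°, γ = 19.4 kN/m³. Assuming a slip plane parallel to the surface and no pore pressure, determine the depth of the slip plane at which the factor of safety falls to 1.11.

Setting FS = 1.11 in FS = [c' + γz cos²β tanφ'] / [γz sinβ cosβ] and solving for z:
z = c' / [γ cosβ (FS·sinβ − cosβ·tanφ')]
  = 5.3 / [19.4·cos39.1°·(1.11·sin39.1° − cos39.1°·tan29.3°)]
  = 5.3 / [19.4·0.7760·(1.11·0.6307 − 0.7760·0.5612)]
  = 5.3 / 3.9829 = 1.331 m

z = 1.33 m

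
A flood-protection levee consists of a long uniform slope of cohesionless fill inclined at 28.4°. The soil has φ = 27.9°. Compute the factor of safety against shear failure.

FS = 0.98

For a dry cohesionless infinite slope the factor of safety is FS = tanφ / tanβ.
FS = tan27.9° / tan28.4° = 0.5295 / 0.5407 = 0.979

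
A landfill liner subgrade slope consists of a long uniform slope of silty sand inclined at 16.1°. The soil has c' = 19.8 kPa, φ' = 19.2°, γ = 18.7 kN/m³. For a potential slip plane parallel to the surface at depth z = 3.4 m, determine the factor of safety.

For an infinite slope with a slip plane parallel to the surface (no pore pressure): FS = [c' + γz cos²β tanφ'] / [γz sinβ cosβ].
γz = 18.7·3.4 = 63.58 kN/m²
Numerator = 19.8 + 63.58·cos²16.1°·tan19.2° = 19.8 + 63.58·0.9231·0.3482 = 40.238 kPa
Denominator = 63.58·sin16.1°·cos16.1° = 63.58·0.2773·0.9608 = 16.940 kPa
FS = 40.238 / 16.940 = 2.375

FS = 2.38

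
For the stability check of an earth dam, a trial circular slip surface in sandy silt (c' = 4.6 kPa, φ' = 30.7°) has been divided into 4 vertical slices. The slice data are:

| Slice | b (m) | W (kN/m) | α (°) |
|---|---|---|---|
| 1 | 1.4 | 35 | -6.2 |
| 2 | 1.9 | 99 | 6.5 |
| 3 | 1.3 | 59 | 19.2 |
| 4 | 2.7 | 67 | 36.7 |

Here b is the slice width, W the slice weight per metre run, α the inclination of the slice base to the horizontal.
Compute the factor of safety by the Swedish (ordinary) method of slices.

Ordinary method of slices: FS = Σ[c'·Δl_i + (W_i cosα_i)·tanφ'] / Σ W_i sinα_i, with Δl_i = b_i / cosα_i.
Slice 1: Δl = 1.4/cos(-6.2°) = 1.408 m; N'_1 = 35·cos(-6.2°) = 34.8; c'Δl = 6.48; W sinα = -3.8
Slice 2: Δl = 1.9/cos6.5° = 1.912 m; N'_2 = 99·cos6.5° = 98.4; c'Δl = 8.80; W sinα = 11.2
Slice 3: Δl = 1.3/cos19.2° = 1.377 m; N'_3 = 59·cos19.2° = 55.7; c'Δl = 6.33; W sinα = 19.4
Slice 4: Δl = 2.7/cos36.7° = 3.368 m; N'_4 = 67·cos36.7° = 53.7; c'Δl = 15.49; W sinα = 40.0
Σc'Δl = 37.1 kN/m; ΣN' = 242.6 kN/m; ΣW sinα = 66.9 kN/m
Resisting = 37.1 + 242.6·tan30.7° = 37.1 + 144.0 = 181.1 kN/m
FS = 181.1 / 66.9 = 2.709

FS = 2.71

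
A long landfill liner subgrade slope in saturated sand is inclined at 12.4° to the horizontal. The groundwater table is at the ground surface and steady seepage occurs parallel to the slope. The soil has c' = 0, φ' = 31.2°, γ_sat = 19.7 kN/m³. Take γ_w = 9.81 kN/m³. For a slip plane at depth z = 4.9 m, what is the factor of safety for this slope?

FS = 1.38

With seepage parallel to the slope and the water table at the surface, the effective normal stress on the slip plane uses the buoyant unit weight γ' = γ_sat − γ_w while the driving shear stress uses γ_sat:
FS = [c' + γ' z cos²β tanφ'] / [γ_sat z sinβ cosβ]
(For c' = 0 this reduces to FS = (γ'/γ_sat)·tanφ'/tanβ.)
γ' = 19.7 − 9.81 = 9.89 kN/m³
Numerator = 0.0 + 9.89·4.9·cos²12.4°·tan31.2° = 0.0 + 9.89·4.9·0.9539·0.6056 = 27.996 kPa
Denominator = 19.7·4.9·sin12.4°·cos12.4° = 19.7·4.9·0.2147·0.9767 = 20.245 kPa
FS = 27.996 / 20.245 = 1.383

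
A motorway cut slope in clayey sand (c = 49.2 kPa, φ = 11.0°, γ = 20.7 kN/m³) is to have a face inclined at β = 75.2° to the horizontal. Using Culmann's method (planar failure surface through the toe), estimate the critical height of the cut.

H_c = 15.98 m

Culmann's analysis gives the critical failure plane at α_cr = (β + φ)/2 = (75.2 + 11.0)/2 = 43.1°, and the critical height
H_c = (4c/γ) · sinβ cosφ / [1 − cos(β − φ)]
    = (4·49.2/20.7) · sin75.2°·cos11.0° / [1 − cos(64.2°)]
    = 9.507 · 0.9668·0.9816 / [1 − 0.4352]
    = 9.507 · 0.9491 / 0.5648
    = 15.98 m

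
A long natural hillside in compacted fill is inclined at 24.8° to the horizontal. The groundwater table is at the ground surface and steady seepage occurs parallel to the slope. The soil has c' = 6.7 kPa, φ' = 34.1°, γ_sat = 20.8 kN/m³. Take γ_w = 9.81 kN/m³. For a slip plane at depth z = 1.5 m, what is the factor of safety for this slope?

FS = 1.34

With seepage parallel to the slope and the water table at the surface, the effective normal stress on the slip plane uses the buoyant unit weight γ' = γ_sat − γ_w while the driving shear stress uses γ_sat:
FS = [c' + γ' z cos²β tanφ'] / [γ_sat z sinβ cosβ]
γ' = 20.8 − 9.81 = 10.99 kN/m³
Numerator = 6.7 + 10.99·1.5·cos²24.8°·tan34.1° = 6.7 + 10.99·1.5·0.8241·0.6771 = 15.897 kPa
Denominator = 20.8·1.5·sin24.8°·cos24.8° = 20.8·1.5·0.4195·0.9078 = 11.880 kPa
FS = 15.897 / 11.880 = 1.338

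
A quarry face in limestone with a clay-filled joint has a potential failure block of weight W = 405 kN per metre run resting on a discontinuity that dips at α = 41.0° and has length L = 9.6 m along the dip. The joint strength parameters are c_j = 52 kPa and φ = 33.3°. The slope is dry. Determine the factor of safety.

Resolving the block weight along and normal to the plane and applying the Mohr–Coulomb strength on the joint:
N' = W cosα = 405·cos41.0° = 305.7 kN/m
Driving force T = W sinα = 405·sin41.0° = 265.7 kN/m
Resisting force R = c_j·L + N'·tanφ = 52·9.6 + 305.7·tan33.3° = 499.2 + 200.8 = 700.0 kN/m
FS = R / T = 700.0 / 265.7 = 2.634

FS = 2.63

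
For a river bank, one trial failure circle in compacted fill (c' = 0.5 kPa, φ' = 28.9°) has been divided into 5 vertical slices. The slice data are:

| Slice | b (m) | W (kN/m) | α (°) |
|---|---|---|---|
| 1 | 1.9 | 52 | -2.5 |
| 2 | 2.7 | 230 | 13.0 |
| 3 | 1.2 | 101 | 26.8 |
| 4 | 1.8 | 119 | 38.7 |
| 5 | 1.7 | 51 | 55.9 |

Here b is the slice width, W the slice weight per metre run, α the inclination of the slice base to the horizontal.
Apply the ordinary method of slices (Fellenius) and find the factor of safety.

Ordinary method of slices: FS = Σ[c'·Δl_i + (W_i cosα_i)·tanφ'] / Σ W_i sinα_i, with Δl_i = b_i / cosα_i.
Slice 1: Δl = 1.9/cos(-2.5°) = 1.902 m; N'_1 = 52·cos(-2.5°) = 52.0; c'Δl = 0.95; W sinα = -2.3
Slice 2: Δl = 2.7/cos13.0° = 2.771 m; N'_2 = 230·cos13.0° = 224.1; c'Δl = 1.39; W sinα = 51.7
Slice 3: Δl = 1.2/cos26.8° = 1.344 m; N'_3 = 101·cos26.8° = 90.2; c'Δl = 0.67; W sinα = 45.5
Slice 4: Δl = 1.8/cos38.7° = 2.306 m; N'_4 = 119·cos38.7° = 92.9; c'Δl = 1.15; W sinα = 74.4
Slice 5: Δl = 1.7/cos55.9° = 3.032 m; N'_5 = 51·cos55.9° = 28.6; c'Δl = 1.52; W sinα = 42.2
Σc'Δl = 5.7 kN/m; ΣN' = 487.7 kN/m; ΣW sinα = 211.6 kN/m
Resisting = 5.7 + 487.7·tan28.9° = 5.7 + 269.2 = 274.9 kN/m
FS = 274.9 / 211.6 = 1.299

FS = 1.30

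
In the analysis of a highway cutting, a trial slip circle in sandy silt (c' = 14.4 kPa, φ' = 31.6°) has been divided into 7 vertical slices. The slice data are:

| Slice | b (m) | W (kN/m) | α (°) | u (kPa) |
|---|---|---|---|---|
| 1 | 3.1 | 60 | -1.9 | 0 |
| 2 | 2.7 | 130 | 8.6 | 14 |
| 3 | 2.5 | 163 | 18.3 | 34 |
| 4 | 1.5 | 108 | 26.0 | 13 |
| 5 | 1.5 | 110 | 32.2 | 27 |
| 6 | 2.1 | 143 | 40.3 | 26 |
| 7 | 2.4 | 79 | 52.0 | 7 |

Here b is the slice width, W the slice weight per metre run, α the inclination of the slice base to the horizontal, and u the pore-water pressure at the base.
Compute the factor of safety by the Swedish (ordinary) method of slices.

FS = 1.55

Ordinary method of slices: FS = Σ[c'·Δl_i + (W_i cosα_i − u_i·Δl_i)·tanφ'] / Σ W_i sinα_i, with Δl_i = b_i / cosα_i.
Slice 1: Δl = 3.1/cos(-1.9°) = 3.102 m; N'_1 = 60·cos(-1.9°) − 0·3.102 = 60.0; c'Δl = 44.66; W sinα = -2.0
Slice 2: Δl = 2.7/cos8.6° = 2.731 m; N'_2 = 130·cos8.6° − 14·2.731 = 90.3; c'Δl = 39.32; W sinα = 19.4
Slice 3: Δl = 2.5/cos18.3° = 2.633 m; N'_3 = 163·cos18.3° − 34·2.633 = 65.2; c'Δl = 37.92; W sinα = 51.2
Slice 4: Δl = 1.5/cos26.0° = 1.669 m; N'_4 = 108·cos26.0° − 13·1.669 = 75.4; c'Δl = 24.03; W sinα = 47.3
Slice 5: Δl = 1.5/cos32.2° = 1.773 m; N'_5 = 110·cos32.2° − 27·1.773 = 45.2; c'Δl = 25.53; W sinα = 58.6
Slice 6: Δl = 2.1/cos40.3° = 2.753 m; N'_6 = 143·cos40.3° − 26·2.753 = 37.5; c'Δl = 39.65; W sinα = 92.5
Slice 7: Δl = 2.4/cos52.0° = 3.898 m; N'_7 = 79·cos52.0° − 7·3.898 = 21.3; c'Δl = 56.13; W sinα = 62.3
Σc'Δl = 267.2 kN/m; ΣN' = 394.9 kN/m; ΣW sinα = 329.3 kN/m
Resisting = 267.2 + 394.9·tan31.6° = 267.2 + 243.0 = 510.2 kN/m
FS = 510.2 / 329.3 = 1.549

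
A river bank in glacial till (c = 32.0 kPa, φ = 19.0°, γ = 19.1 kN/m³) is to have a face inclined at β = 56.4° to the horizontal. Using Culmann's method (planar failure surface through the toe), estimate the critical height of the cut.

H_c = 25.67 m

Culmann's analysis gives the critical failure plane at α_cr = (β + φ)/2 = (56.4 + 19.0)/2 = 37.7°, and the critical height
H_c = (4c/γ) · sinβ cosφ / [1 − cos(β − φ)]
    = (4·32.0/19.1) · sin56.4°·cos19.0° / [1 − cos(37.4°)]
    = 6.702 · 0.8329·0.9455 / [1 − 0.7944]
    = 6.702 · 0.7875 / 0.2056
    = 25.67 m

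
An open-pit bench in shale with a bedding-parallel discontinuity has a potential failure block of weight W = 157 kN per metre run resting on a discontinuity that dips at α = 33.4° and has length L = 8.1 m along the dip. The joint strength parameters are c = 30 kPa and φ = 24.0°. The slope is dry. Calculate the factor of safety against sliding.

FS = 3.49

Resolving the block weight along and normal to the plane and applying the Mohr–Coulomb strength on the joint:
N' = W cosα = 157·cos33.4° = 131.1 kN/m
Driving force T = W sinα = 157·sin33.4° = 86.4 kN/m
Resisting force R = c·L + N'·tanφ = 30·8.1 + 131.1·tan24.0° = 243.0 + 58.4 = 301.4 kN/m
FS = R / T = 301.4 / 86.4 = 3.487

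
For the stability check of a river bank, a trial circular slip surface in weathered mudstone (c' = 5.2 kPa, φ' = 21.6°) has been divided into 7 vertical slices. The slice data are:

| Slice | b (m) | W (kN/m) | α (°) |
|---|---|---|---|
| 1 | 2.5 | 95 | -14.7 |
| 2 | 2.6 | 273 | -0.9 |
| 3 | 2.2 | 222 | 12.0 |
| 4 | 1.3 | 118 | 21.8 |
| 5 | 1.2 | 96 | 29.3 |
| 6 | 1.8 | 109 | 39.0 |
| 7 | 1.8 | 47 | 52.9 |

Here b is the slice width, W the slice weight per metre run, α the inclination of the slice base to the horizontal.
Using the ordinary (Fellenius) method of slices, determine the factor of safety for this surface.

Ordinary method of slices: FS = Σ[c'·Δl_i + (W_i cosα_i)·tanφ'] / Σ W_i sinα_i, with Δl_i = b_i / cosα_i.
Slice 1: Δl = 2.5/cos(-14.7°) = 2.585 m; N'_1 = 95·cos(-14.7°) = 91.9; c'Δl = 13.44; W sinα = -24.1
Slice 2: Δl = 2.6/cos(-0.9°) = 2.600 m; N'_2 = 273·cos(-0.9°) = 273.0; c'Δl = 13.52; W sinα = -4.3
Slice 3: Δl = 2.2/cos12.0° = 2.249 m; N'_3 = 222·cos12.0° = 217.1; c'Δl = 11.70; W sinα = 46.2
Slice 4: Δl = 1.3/cos21.8° = 1.400 m; N'_4 = 118·cos21.8° = 109.6; c'Δl = 7.28; W sinα = 43.8
Slice 5: Δl = 1.2/cos29.3° = 1.376 m; N'_5 = 96·cos29.3° = 83.7; c'Δl = 7.16; W sinα = 47.0
Slice 6: Δl = 1.8/cos39.0° = 2.316 m; N'_6 = 109·cos39.0° = 84.7; c'Δl = 12.04; W sinα = 68.6
Slice 7: Δl = 1.8/cos52.9° = 2.984 m; N'_7 = 47·cos52.9° = 28.4; c'Δl = 15.52; W sinα = 37.5
Σc'Δl = 80.7 kN/m; ΣN' = 888.3 kN/m; ΣW sinα = 214.6 kN/m
Resisting = 80.7 + 888.3·tan21.6° = 80.7 + 351.7 = 432.4 kN/m
FS = 432.4 / 214.6 = 2.014

FS = 2.01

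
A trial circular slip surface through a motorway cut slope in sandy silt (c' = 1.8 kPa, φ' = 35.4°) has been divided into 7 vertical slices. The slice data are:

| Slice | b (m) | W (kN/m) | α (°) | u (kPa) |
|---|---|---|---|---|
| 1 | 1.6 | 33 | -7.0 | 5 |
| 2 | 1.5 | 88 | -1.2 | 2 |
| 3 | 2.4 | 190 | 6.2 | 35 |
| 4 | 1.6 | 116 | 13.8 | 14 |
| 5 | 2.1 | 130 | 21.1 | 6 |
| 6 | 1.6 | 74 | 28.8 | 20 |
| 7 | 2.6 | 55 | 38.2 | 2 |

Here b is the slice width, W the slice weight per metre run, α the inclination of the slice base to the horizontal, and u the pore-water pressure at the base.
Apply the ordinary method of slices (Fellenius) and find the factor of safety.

Ordinary method of slices: FS = Σ[c'·Δl_i + (W_i cosα_i − u_i·Δl_i)·tanφ'] / Σ W_i sinα_i, with Δl_i = b_i / cosα_i.
Slice 1: Δl = 1.6/cos(-7.0°) = 1.612 m; N'_1 = 33·cos(-7.0°) − 5·1.612 = 24.7; c'Δl = 2.90; W sinα = -4.0
Slice 2: Δl = 1.5/cos(-1.2°) = 1.500 m; N'_2 = 88·cos(-1.2°) − 2·1.500 = 85.0; c'Δl = 2.70; W sinα = -1.8
Slice 3: Δl = 2.4/cos6.2° = 2.414 m; N'_3 = 190·cos6.2° − 35·2.414 = 104.4; c'Δl = 4.35; W sinα = 20.5
Slice 4: Δl = 1.6/cos13.8° = 1.648 m; N'_4 = 116·cos13.8° − 14·1.648 = 89.6; c'Δl = 2.97; W sinα = 27.7
Slice 5: Δl = 2.1/cos21.1° = 2.251 m; N'_5 = 130·cos21.1° − 6·2.251 = 107.8; c'Δl = 4.05; W sinα = 46.8
Slice 6: Δl = 1.6/cos28.8° = 1.826 m; N'_6 = 74·cos28.8° − 20·1.826 = 28.3; c'Δl = 3.29; W sinα = 35.6
Slice 7: Δl = 2.6/cos38.2° = 3.308 m; N'_7 = 55·cos38.2° − 2·3.308 = 36.6; c'Δl = 5.96; W sinα = 34.0
Σc'Δl = 26.2 kN/m; ΣN' = 476.4 kN/m; ΣW sinα = 158.8 kN/m
Resisting = 26.2 + 476.4·tan35.4° = 26.2 + 338.5 = 364.7 kN/m
FS = 364.7 / 158.8 = 2.297

FS = 2.30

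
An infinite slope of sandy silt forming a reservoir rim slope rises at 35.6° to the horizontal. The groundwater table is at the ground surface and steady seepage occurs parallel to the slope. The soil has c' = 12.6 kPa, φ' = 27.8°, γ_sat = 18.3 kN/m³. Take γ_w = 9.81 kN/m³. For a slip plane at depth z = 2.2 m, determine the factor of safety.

FS = 1.00

With seepage parallel to the slope and the water table at the surface, the effective normal stress on the slip plane uses the buoyant unit weight γ' = γ_sat − γ_w while the driving shear stress uses γ_sat:
FS = [c' + γ' z cos²β tanφ'] / [γ_sat z sinβ cosβ]
γ' = 18.3 − 9.81 = 8.49 kN/m³
Numerator = 12.6 + 8.49·2.2·cos²35.6°·tan27.8° = 12.6 + 8.49·2.2·0.6611·0.5272 = 19.111 kPa
Denominator = 18.3·2.2·sin35.6°·cos35.6° = 18.3·2.2·0.5821·0.8131 = 19.056 kPa
FS = 19.111 / 19.056 = 1.003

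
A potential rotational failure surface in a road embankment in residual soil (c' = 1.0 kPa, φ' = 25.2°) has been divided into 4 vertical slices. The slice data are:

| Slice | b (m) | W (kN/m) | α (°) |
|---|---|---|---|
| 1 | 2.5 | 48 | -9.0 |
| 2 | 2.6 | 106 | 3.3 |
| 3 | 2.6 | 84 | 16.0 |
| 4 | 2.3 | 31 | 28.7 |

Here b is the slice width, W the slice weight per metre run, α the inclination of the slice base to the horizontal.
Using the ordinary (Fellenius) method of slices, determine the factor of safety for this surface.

Ordinary method of slices: FS = Σ[c'·Δl_i + (W_i cosα_i)·tanφ'] / Σ W_i sinα_i, with Δl_i = b_i / cosα_i.
Slice 1: Δl = 2.5/cos(-9.0°) = 2.531 m; N'_1 = 48·cos(-9.0°) = 47.4; c'Δl = 2.53; W sinα = -7.5
Slice 2: Δl = 2.6/cos3.3° = 2.604 m; N'_2 = 106·cos3.3° = 105.8; c'Δl = 2.60; W sinα = 6.1
Slice 3: Δl = 2.6/cos16.0° = 2.705 m; N'_3 = 84·cos16.0° = 80.7; c'Δl = 2.70; W sinα = 23.2
Slice 4: Δl = 2.3/cos28.7° = 2.622 m; N'_4 = 31·cos28.7° = 27.2; c'Δl = 2.62; W sinα = 14.9
Σc'Δl = 10.5 kN/m; ΣN' = 261.2 kN/m; ΣW sinα = 36.6 kN/m
Resisting = 10.5 + 261.2·tan25.2° = 10.5 + 122.9 = 133.4 kN/m
FS = 133.4 / 36.6 = 3.640

FS = 3.64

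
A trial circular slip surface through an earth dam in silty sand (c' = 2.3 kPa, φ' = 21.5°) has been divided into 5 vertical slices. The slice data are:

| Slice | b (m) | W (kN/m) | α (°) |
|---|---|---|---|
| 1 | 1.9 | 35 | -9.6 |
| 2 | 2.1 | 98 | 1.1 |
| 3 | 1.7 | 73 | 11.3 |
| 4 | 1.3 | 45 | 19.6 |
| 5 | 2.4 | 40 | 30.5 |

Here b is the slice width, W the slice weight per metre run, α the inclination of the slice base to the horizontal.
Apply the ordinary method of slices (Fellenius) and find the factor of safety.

Ordinary method of slices: FS = Σ[c'·Δl_i + (W_i cosα_i)·tanφ'] / Σ W_i sinα_i, with Δl_i = b_i / cosα_i.
Slice 1: Δl = 1.9/cos(-9.6°) = 1.927 m; N'_1 = 35·cos(-9.6°) = 34.5; c'Δl = 4.43; W sinα = -5.8
Slice 2: Δl = 2.1/cos1.1° = 2.100 m; N'_2 = 98·cos1.1° = 98.0; c'Δl = 4.83; W sinα = 1.9
Slice 3: Δl = 1.7/cos11.3° = 1.734 m; N'_3 = 73·cos11.3° = 71.6; c'Δl = 3.99; W sinα = 14.3
Slice 4: Δl = 1.3/cos19.6° = 1.380 m; N'_4 = 45·cos19.6° = 42.4; c'Δl = 3.17; W sinα = 15.1
Slice 5: Δl = 2.4/cos30.5° = 2.785 m; N'_5 = 40·cos30.5° = 34.5; c'Δl = 6.41; W sinα = 20.3
Σc'Δl = 22.8 kN/m; ΣN' = 280.9 kN/m; ΣW sinα = 45.7 kN/m
Resisting = 22.8 + 280.9·tan21.5° = 22.8 + 110.7 = 133.5 kN/m
FS = 133.5 / 45.7 = 2.918

FS = 2.92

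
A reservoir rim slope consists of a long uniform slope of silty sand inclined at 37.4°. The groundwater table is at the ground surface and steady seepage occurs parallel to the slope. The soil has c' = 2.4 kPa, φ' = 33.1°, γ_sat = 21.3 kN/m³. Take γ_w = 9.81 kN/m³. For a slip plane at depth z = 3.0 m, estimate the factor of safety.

FS = 0.54

With seepage parallel to the slope and the water table at the surface, the effective normal stress on the slip plane uses the buoyant unit weight γ' = γ_sat − γ_w while the driving shear stress uses γ_sat:
FS = [c' + γ' z cos²β tanφ'] / [γ_sat z sinβ cosβ]
γ' = 21.3 − 9.81 = 11.49 kN/m³
Numerator = 2.4 + 11.49·3.0·cos²37.4°·tan33.1° = 2.4 + 11.49·3.0·0.6311·0.6519 = 16.581 kPa
Denominator = 21.3·3.0·sin37.4°·cos37.4° = 21.3·3.0·0.6074·0.7944 = 30.832 kPa
FS = 16.581 / 30.832 = 0.538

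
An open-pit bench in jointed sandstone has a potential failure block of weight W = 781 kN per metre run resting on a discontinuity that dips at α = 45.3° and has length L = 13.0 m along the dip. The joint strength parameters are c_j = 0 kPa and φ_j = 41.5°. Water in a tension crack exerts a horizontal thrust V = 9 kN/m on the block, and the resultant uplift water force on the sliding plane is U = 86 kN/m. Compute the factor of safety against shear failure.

FS = 0.72

Resolving the block weight along and normal to the plane and applying the Mohr–Coulomb strength on the joint:
N' = W cosα − U − V sinα = 781·cos45.3° − 86 − 9·sin45.3° = 457.0 kN/m
Driving force T = W sinα + V cosα = 781·sin45.3° + 9·cos45.3° = 561.5 kN/m
Resisting force R = c_j·L + N'·tanφ_j = 0·13.0 + 457.0·tan41.5° = 0.0 + 404.3 = 404.3 kN/m
FS = R / T = 404.3 / 561.5 = 0.720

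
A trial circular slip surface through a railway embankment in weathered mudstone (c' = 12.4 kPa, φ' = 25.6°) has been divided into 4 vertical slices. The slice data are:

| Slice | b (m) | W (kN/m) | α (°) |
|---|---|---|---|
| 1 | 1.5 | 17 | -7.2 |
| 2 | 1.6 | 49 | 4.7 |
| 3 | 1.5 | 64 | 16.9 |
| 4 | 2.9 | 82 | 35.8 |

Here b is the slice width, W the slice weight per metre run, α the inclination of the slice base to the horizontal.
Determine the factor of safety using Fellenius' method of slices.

FS = 2.85

Ordinary method of slices: FS = Σ[c'·Δl_i + (W_i cosα_i)·tanφ'] / Σ W_i sinα_i, with Δl_i = b_i / cosα_i.
Slice 1: Δl = 1.5/cos(-7.2°) = 1.512 m; N'_1 = 17·cos(-7.2°) = 16.9; c'Δl = 18.75; W sinα = -2.1
Slice 2: Δl = 1.6/cos4.7° = 1.605 m; N'_2 = 49·cos4.7° = 48.8; c'Δl = 19.91; W sinα = 4.0
Slice 3: Δl = 1.5/cos16.9° = 1.568 m; N'_3 = 64·cos16.9° = 61.2; c'Δl = 19.44; W sinα = 18.6
Slice 4: Δl = 2.9/cos35.8° = 3.576 m; N'_4 = 82·cos35.8° = 66.5; c'Δl = 44.34; W sinα = 48.0
Σc'Δl = 102.4 kN/m; ΣN' = 193.4 kN/m; ΣW sinα = 68.5 kN/m
Resisting = 102.4 + 193.4·tan25.6° = 102.4 + 92.7 = 195.1 kN/m
FS = 195.1 / 68.5 = 2.850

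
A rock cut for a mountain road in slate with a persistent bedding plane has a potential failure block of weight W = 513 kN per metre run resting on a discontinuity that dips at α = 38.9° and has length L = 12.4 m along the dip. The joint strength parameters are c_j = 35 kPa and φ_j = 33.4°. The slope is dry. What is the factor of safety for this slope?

FS = 2.16

Resolving the block weight along and normal to the plane and applying the Mohr–Coulomb strength on the joint:
N' = W cosα = 513·cos38.9° = 399.2 kN/m
Driving force T = W sinα = 513·sin38.9° = 322.1 kN/m
Resisting force R = c_j·L + N'·tanφ_j = 35·12.4 + 399.2·tan33.4° = 434.0 + 263.2 = 697.2 kN/m
FS = R / T = 697.2 / 322.1 = 2.164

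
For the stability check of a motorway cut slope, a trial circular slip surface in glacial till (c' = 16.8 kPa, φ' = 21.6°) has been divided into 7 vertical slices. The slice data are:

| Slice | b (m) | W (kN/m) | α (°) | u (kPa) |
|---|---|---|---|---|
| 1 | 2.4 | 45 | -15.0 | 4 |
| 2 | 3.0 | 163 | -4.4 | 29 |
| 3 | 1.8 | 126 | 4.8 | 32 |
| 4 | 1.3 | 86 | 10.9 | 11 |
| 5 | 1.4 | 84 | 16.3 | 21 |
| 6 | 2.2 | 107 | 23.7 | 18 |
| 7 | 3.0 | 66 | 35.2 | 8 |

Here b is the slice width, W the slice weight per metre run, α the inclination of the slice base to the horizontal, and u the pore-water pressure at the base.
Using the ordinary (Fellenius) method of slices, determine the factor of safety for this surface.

Ordinary method of slices: FS = Σ[c'·Δl_i + (W_i cosα_i − u_i·Δl_i)·tanφ'] / Σ W_i sinα_i, with Δl_i = b_i / cosα_i.
Slice 1: Δl = 2.4/cos(-15.0°) = 2.485 m; N'_1 = 45·cos(-15.0°) − 4·2.485 = 33.5; c'Δl = 41.74; W sinα = -11.6
Slice 2: Δl = 3.0/cos(-4.4°) = 3.009 m; N'_2 = 163·cos(-4.4°) − 29·3.009 = 75.3; c'Δl = 50.55; W sinα = -12.5
Slice 3: Δl = 1.8/cos4.8° = 1.806 m; N'_3 = 126·cos4.8° − 32·1.806 = 67.8; c'Δl = 30.35; W sinα = 10.5
Slice 4: Δl = 1.3/cos10.9° = 1.324 m; N'_4 = 86·cos10.9° − 11·1.324 = 69.9; c'Δl = 22.24; W sinα = 16.3
Slice 5: Δl = 1.4/cos16.3° = 1.459 m; N'_5 = 84·cos16.3° − 21·1.459 = 50.0; c'Δl = 24.50; W sinα = 23.6
Slice 6: Δl = 2.2/cos23.7° = 2.403 m; N'_6 = 107·cos23.7° − 18·2.403 = 54.7; c'Δl = 40.36; W sinα = 43.0
Slice 7: Δl = 3.0/cos35.2° = 3.671 m; N'_7 = 66·cos35.2° − 8·3.671 = 24.6; c'Δl = 61.68; W sinα = 38.0
Σc'Δl = 271.4 kN/m; ΣN' = 375.7 kN/m; ΣW sinα = 107.3 kN/m
Resisting = 271.4 + 375.7·tan21.6° = 271.4 + 148.8 = 420.2 kN/m
FS = 420.2 / 107.3 = 3.917

FS = 3.92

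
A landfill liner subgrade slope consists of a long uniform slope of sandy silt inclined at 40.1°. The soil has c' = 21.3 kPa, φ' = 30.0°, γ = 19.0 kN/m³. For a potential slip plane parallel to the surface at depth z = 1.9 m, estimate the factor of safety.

For an infinite slope with a slip plane parallel to the surface (no pore pressure): FS = [c' + γz cos²β tanφ'] / [γz sinβ cosβ].
γz = 19.0·1.9 = 36.10 kN/m²
Numerator = 21.3 + 36.10·cos²40.1°·tan30.0° = 21.3 + 36.10·0.5851·0.5774 = 33.495 kPa
Denominator = 36.10·sin40.1°·cos40.1° = 36.10·0.6441·0.7649 = 17.787 kPa
FS = 33.495 / 17.787 = 1.883

FS = 1.88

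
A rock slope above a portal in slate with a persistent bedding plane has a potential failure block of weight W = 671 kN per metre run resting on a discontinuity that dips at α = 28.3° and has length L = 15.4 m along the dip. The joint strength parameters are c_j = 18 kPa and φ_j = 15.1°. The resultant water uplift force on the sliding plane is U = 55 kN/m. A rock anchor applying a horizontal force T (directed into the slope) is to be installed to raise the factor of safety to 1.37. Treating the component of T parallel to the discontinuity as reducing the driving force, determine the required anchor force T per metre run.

Resolving forces along and normal to the sliding plane, with the horizontal anchor force T adding T·sinα to the effective normal force and T·cosα acting up the plane against the driving force:
FS = [c_jL + (W cosα − U + T sinα) tanφ_j] / [W sinα − T cosα]
Without the anchor: N' = 535.8 kN/m, driving T_d = 318.1 kN/m, resisting R = 18·15.4 + 535.8·tan15.1° = 421.8 kN/m, FS = 1.33.
Setting FS = 1.37 and solving for T:
1.37·(318.1 − T cos28.3°) = 421.8 + T sin28.3°·tan15.1°
T·(sin28.3°·tan15.1° + 1.37·cos28.3°) = 1.37·318.1 − 421.8
T·(0.4741·0.2698 + 1.37·0.8805) = 435.8 − 421.8 = 14.0
T·1.3342 = 14.0
T = 10.5 kN/m

T = 11 kN/m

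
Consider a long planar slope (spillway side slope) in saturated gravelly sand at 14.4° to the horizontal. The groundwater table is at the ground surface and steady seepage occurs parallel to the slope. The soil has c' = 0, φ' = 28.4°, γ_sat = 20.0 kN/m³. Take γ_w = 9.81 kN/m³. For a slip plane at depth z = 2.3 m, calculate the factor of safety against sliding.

FS = 1.07

With seepage parallel to the slope and the water table at the surface, the effective normal stress on the slip plane uses the buoyant unit weight γ' = γ_sat − γ_w while the driving shear stress uses γ_sat:
FS = [c' + γ' z cos²β tanφ'] / [γ_sat z sinβ cosβ]
(For c' = 0 this reduces to FS = (γ'/γ_sat)·tanφ'/tanβ.)
γ' = 20.0 − 9.81 = 10.19 kN/m³
Numerator = 0.0 + 10.19·2.3·cos²14.4°·tan28.4° = 0.0 + 10.19·2.3·0.9382·0.5407 = 11.889 kPa
Denominator = 20.0·2.3·sin14.4°·cos14.4° = 20.0·2.3·0.2487·0.9686 = 11.080 kPa
FS = 11.889 / 11.080 = 1.073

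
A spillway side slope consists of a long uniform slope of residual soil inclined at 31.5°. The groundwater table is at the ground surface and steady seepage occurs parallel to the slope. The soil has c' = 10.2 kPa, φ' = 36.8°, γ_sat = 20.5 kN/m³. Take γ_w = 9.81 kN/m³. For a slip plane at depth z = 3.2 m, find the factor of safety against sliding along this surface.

With seepage parallel to the slope and the water table at the surface, the effective normal stress on the slip plane uses the buoyant unit weight γ' = γ_sat − γ_w while the driving shear stress uses γ_sat:
FS = [c' + γ' z cos²β tanφ'] / [γ_sat z sinβ cosβ]
γ' = 20.5 − 9.81 = 10.69 kN/m³
Numerator = 10.2 + 10.69·3.2·cos²31.5°·tan36.8° = 10.2 + 10.69·3.2·0.7270·0.7481 = 28.804 kPa
Denominator = 20.5·3.2·sin31.5°·cos31.5° = 20.5·3.2·0.5225·0.8526 = 29.225 kPa
FS = 28.804 / 29.225 = 0.986

FS = 0.99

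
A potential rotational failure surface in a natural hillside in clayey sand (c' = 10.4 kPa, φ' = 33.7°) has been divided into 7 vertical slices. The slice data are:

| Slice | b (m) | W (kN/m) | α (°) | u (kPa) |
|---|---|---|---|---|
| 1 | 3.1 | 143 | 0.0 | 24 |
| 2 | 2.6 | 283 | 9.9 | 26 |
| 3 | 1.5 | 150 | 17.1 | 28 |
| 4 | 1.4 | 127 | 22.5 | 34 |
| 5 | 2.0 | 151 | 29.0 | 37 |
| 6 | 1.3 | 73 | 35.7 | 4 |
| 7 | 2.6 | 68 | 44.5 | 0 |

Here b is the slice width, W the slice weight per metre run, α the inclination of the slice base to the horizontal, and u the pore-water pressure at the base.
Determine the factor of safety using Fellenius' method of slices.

FS = 1.86

Ordinary method of slices: FS = Σ[c'·Δl_i + (W_i cosα_i − u_i·Δl_i)·tanφ'] / Σ W_i sinα_i, with Δl_i = b_i / cosα_i.
Slice 1: Δl = 3.1/cos0.0° = 3.100 m; N'_1 = 143·cos0.0° − 24·3.100 = 68.6; c'Δl = 32.24; W sinα = 0.0
Slice 2: Δl = 2.6/cos9.9° = 2.639 m; N'_2 = 283·cos9.9° − 26·2.639 = 210.2; c'Δl = 27.45; W sinα = 48.7
Slice 3: Δl = 1.5/cos17.1° = 1.569 m; N'_3 = 150·cos17.1° − 28·1.569 = 99.4; c'Δl = 16.32; W sinα = 44.1
Slice 4: Δl = 1.4/cos22.5° = 1.515 m; N'_4 = 127·cos22.5° − 34·1.515 = 65.8; c'Δl = 15.76; W sinα = 48.6
Slice 5: Δl = 2.0/cos29.0° = 2.287 m; N'_5 = 151·cos29.0° − 37·2.287 = 47.5; c'Δl = 23.78; W sinα = 73.2
Slice 6: Δl = 1.3/cos35.7° = 1.601 m; N'_6 = 73·cos35.7° − 4·1.601 = 52.9; c'Δl = 16.65; W sinα = 42.6
Slice 7: Δl = 2.6/cos44.5° = 3.645 m; N'_7 = 68·cos44.5° − 0·3.645 = 48.5; c'Δl = 37.91; W sinα = 47.7
Σc'Δl = 170.1 kN/m; ΣN' = 592.8 kN/m; ΣW sinα = 304.8 kN/m
Resisting = 170.1 + 592.8·tan33.7° = 170.1 + 395.4 = 565.5 kN/m
FS = 565.5 / 304.8 = 1.855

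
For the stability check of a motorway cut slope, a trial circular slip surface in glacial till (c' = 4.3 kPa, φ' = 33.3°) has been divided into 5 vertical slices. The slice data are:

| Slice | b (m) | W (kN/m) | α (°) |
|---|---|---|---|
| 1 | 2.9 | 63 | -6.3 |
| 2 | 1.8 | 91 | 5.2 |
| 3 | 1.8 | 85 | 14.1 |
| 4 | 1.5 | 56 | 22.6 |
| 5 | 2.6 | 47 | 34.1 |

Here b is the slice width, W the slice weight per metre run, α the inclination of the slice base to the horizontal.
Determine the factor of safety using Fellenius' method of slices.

Ordinary method of slices: FS = Σ[c'·Δl_i + (W_i cosα_i)·tanφ'] / Σ W_i sinα_i, with Δl_i = b_i / cosα_i.
Slice 1: Δl = 2.9/cos(-6.3°) = 2.918 m; N'_1 = 63·cos(-6.3°) = 62.6; c'Δl = 12.55; W sinα = -6.9
Slice 2: Δl = 1.8/cos5.2° = 1.807 m; N'_2 = 91·cos5.2° = 90.6; c'Δl = 7.77; W sinα = 8.2
Slice 3: Δl = 1.8/cos14.1° = 1.856 m; N'_3 = 85·cos14.1° = 82.4; c'Δl = 7.98; W sinα = 20.7
Slice 4: Δl = 1.5/cos22.6° = 1.625 m; N'_4 = 56·cos22.6° = 51.7; c'Δl = 6.99; W sinα = 21.5
Slice 5: Δl = 2.6/cos34.1° = 3.140 m; N'_5 = 47·cos34.1° = 38.9; c'Δl = 13.50; W sinα = 26.4
Σc'Δl = 48.8 kN/m; ΣN' = 326.3 kN/m; ΣW sinα = 69.9 kN/m
Resisting = 48.8 + 326.3·tan33.3° = 48.8 + 214.3 = 263.1 kN/m
FS = 263.1 / 69.9 = 3.764

FS = 3.76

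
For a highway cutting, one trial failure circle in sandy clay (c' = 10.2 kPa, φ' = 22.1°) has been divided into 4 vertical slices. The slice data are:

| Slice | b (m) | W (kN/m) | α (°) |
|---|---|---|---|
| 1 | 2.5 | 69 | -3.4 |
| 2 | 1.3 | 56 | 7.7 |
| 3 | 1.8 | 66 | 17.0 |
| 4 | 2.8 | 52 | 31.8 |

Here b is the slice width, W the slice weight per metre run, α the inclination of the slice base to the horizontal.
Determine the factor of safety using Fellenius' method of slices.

Ordinary method of slices: FS = Σ[c'·Δl_i + (W_i cosα_i)·tanφ'] / Σ W_i sinα_i, with Δl_i = b_i / cosα_i.
Slice 1: Δl = 2.5/cos(-3.4°) = 2.504 m; N'_1 = 69·cos(-3.4°) = 68.9; c'Δl = 25.54; W sinα = -4.1
Slice 2: Δl = 1.3/cos7.7° = 1.312 m; N'_2 = 56·cos7.7° = 55.5; c'Δl = 13.38; W sinα = 7.5
Slice 3: Δl = 1.8/cos17.0° = 1.882 m; N'_3 = 66·cos17.0° = 63.1; c'Δl = 19.20; W sinα = 19.3
Slice 4: Δl = 2.8/cos31.8° = 3.295 m; N'_4 = 52·cos31.8° = 44.2; c'Δl = 33.60; W sinα = 27.4
Σc'Δl = 91.7 kN/m; ΣN' = 231.7 kN/m; ΣW sinα = 50.1 kN/m
Resisting = 91.7 + 231.7·tan22.1° = 91.7 + 94.1 = 185.8 kN/m
FS = 185.8 / 50.1 = 3.708

FS = 3.71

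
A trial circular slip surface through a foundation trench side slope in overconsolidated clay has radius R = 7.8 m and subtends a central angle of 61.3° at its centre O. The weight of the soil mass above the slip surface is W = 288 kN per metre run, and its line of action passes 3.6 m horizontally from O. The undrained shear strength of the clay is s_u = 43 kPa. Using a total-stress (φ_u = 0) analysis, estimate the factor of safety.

Taking moments about the centre O, the resisting moment is provided by the undrained shear strength acting along the arc:
Arc length L_a = R·θ = 7.8·(61.3°·π/180) = 7.8·1.0699 = 8.35 m
M_R = s_u·L_a·R = 43·8.35·7.8 = 2799.0 kN·m/m
M_D = W·d = 288·3.6 = 1036.8 kN·m/m
FS = M_R / M_D = 2799.0 / 1036.8 = 2.700

FS = 2.70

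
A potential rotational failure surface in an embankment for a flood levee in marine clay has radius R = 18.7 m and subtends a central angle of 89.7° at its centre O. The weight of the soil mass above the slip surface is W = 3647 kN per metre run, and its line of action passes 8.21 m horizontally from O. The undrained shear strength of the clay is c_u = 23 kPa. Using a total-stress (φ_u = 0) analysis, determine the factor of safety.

Taking moments about the centre O, the resisting moment is provided by the undrained shear strength acting along the arc:
Arc length L_a = R·θ = 18.7·(89.7°·π/180) = 18.7·1.5656 = 29.28 m
M_R = c_u·L_a·R = 23·29.28·18.7 = 12591.6 kN·m/m
M_D = W·d = 3647·8.21 = 29941.9 kN·m/m
FS = M_R / M_D = 12591.6 / 29941.9 = 0.421

FS = 0.42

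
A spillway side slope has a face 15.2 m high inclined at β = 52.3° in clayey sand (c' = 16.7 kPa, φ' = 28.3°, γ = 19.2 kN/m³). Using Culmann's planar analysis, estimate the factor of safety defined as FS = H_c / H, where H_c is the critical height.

FS = 1.84

H_c = (4c'/γ) · sinβ cosφ' / [1 − cos(β − φ')]
    = (4·16.7/19.2) · sin52.3°·cos28.3° / [1 − cos24.0°]
    = 3.479 · 0.6967 / 0.0865 = 28.04 m
FS = H_c / H = 28.04 / 15.2 = 1.844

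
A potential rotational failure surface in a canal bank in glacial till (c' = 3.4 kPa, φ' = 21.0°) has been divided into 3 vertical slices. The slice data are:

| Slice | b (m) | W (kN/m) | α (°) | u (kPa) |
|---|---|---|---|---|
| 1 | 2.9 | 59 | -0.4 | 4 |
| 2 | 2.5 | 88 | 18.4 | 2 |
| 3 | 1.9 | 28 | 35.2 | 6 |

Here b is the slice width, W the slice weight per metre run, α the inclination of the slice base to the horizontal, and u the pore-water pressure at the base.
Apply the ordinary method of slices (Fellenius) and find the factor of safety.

Ordinary method of slices: FS = Σ[c'·Δl_i + (W_i cosα_i − u_i·Δl_i)·tanφ'] / Σ W_i sinα_i, with Δl_i = b_i / cosα_i.
Slice 1: Δl = 2.9/cos(-0.4°) = 2.900 m; N'_1 = 59·cos(-0.4°) − 4·2.900 = 47.4; c'Δl = 9.86; W sinα = -0.4
Slice 2: Δl = 2.5/cos18.4° = 2.635 m; N'_2 = 88·cos18.4° − 2·2.635 = 78.2; c'Δl = 8.96; W sinα = 27.8
Slice 3: Δl = 1.9/cos35.2° = 2.325 m; N'_3 = 28·cos35.2° − 6·2.325 = 8.9; c'Δl = 7.91; W sinα = 16.1
Σc'Δl = 26.7 kN/m; ΣN' = 134.6 kN/m; ΣW sinα = 43.5 kN/m
Resisting = 26.7 + 134.6·tan21.0° = 26.7 + 51.7 = 78.4 kN/m
FS = 78.4 / 43.5 = 1.802

FS = 1.80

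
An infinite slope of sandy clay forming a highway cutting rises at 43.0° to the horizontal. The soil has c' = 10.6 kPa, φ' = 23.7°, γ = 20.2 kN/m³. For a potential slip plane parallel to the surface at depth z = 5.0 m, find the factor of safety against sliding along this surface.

For an infinite slope with a slip plane parallel to the surface (no pore pressure): FS = [c' + γz cos²β tanφ'] / [γz sinβ cosβ].
γz = 20.2·5.0 = 101.00 kN/m²
Numerator = 10.6 + 101.00·cos²43.0°·tan23.7° = 10.6 + 101.00·0.5349·0.4390 = 34.314 kPa
Denominator = 101.00·sin43.0°·cos43.0° = 101.00·0.6820·0.7314 = 50.377 kPa
FS = 34.314 / 50.377 = 0.681

FS = 0.68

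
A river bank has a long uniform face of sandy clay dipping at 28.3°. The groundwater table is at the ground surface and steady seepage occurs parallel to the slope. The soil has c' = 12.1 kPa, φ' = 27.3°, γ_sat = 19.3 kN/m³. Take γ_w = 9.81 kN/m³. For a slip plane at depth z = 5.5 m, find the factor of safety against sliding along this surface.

FS = 0.74

With seepage parallel to the slope and the water table at the surface, the effective normal stress on the slip plane uses the buoyant unit weight γ' = γ_sat − γ_w while the driving shear stress uses γ_sat:
FS = [c' + γ' z cos²β tanφ'] / [γ_sat z sinβ cosβ]
γ' = 19.3 − 9.81 = 9.49 kN/m³
Numerator = 12.1 + 9.49·5.5·cos²28.3°·tan27.3° = 12.1 + 9.49·5.5·0.7752·0.5161 = 32.985 kPa
Denominator = 19.3·5.5·sin28.3°·cos28.3° = 19.3·5.5·0.4741·0.8805 = 44.310 kPa
FS = 32.985 / 44.310 = 0.744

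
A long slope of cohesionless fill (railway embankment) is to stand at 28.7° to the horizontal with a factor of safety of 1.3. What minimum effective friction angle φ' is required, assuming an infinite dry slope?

φ' = 35.4°

FS = tanφ'/tanβ ⇒ tanφ' = FS · tanβ = 1.3 · tan28.7° = 0.7117
φ' = arctan(0.7117) = 35.44°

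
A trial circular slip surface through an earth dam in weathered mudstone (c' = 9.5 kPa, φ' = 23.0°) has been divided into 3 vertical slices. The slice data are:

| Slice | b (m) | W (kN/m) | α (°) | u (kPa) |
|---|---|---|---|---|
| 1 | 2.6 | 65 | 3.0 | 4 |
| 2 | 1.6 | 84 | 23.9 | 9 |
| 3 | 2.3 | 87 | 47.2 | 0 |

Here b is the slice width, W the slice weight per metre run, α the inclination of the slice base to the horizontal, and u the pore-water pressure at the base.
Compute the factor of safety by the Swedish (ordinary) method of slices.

Ordinary method of slices: FS = Σ[c'·Δl_i + (W_i cosα_i − u_i·Δl_i)·tanφ'] / Σ W_i sinα_i, with Δl_i = b_i / cosα_i.
Slice 1: Δl = 2.6/cos3.0° = 2.604 m; N'_1 = 65·cos3.0° − 4·2.604 = 54.5; c'Δl = 24.73; W sinα = 3.4
Slice 2: Δl = 1.6/cos23.9° = 1.750 m; N'_2 = 84·cos23.9° − 9·1.750 = 61.0; c'Δl = 16.63; W sinα = 34.0
Slice 3: Δl = 2.3/cos47.2° = 3.385 m; N'_3 = 87·cos47.2° − 0·3.385 = 59.1; c'Δl = 32.16; W sinα = 63.8
Σc'Δl = 73.5 kN/m; ΣN' = 174.7 kN/m; ΣW sinα = 101.3 kN/m
Resisting = 73.5 + 174.7·tan23.0° = 73.5 + 74.1 = 147.7 kN/m
FS = 147.7 / 101.3 = 1.458

FS = 1.46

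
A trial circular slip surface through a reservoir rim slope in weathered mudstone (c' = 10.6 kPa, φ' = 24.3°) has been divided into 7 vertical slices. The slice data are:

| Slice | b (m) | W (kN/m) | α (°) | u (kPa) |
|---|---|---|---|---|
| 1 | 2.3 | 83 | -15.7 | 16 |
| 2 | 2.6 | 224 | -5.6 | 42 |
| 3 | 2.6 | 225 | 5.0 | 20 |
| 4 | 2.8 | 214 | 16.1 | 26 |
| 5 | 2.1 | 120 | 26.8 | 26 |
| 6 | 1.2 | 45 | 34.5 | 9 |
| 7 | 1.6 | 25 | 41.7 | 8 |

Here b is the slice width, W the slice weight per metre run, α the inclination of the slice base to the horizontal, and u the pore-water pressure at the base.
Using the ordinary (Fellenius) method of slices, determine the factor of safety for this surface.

Ordinary method of slices: FS = Σ[c'·Δl_i + (W_i cosα_i − u_i·Δl_i)·tanφ'] / Σ W_i sinα_i, with Δl_i = b_i / cosα_i.
Slice 1: Δl = 2.3/cos(-15.7°) = 2.389 m; N'_1 = 83·cos(-15.7°) − 16·2.389 = 41.7; c'Δl = 25.32; W sinα = -22.5
Slice 2: Δl = 2.6/cos(-5.6°) = 2.612 m; N'_2 = 224·cos(-5.6°) − 42·2.612 = 113.2; c'Δl = 27.69; W sinα = -21.9
Slice 3: Δl = 2.6/cos5.0° = 2.610 m; N'_3 = 225·cos5.0° − 20·2.610 = 171.9; c'Δl = 27.67; W sinα = 19.6
Slice 4: Δl = 2.8/cos16.1° = 2.914 m; N'_4 = 214·cos16.1° − 26·2.914 = 129.8; c'Δl = 30.89; W sinα = 59.3
Slice 5: Δl = 2.1/cos26.8° = 2.353 m; N'_5 = 120·cos26.8° − 26·2.353 = 45.9; c'Δl = 24.94; W sinα = 54.1
Slice 6: Δl = 1.2/cos34.5° = 1.456 m; N'_6 = 45·cos34.5° − 9·1.456 = 24.0; c'Δl = 15.43; W sinα = 25.5
Slice 7: Δl = 1.6/cos41.7° = 2.143 m; N'_7 = 25·cos41.7° − 8·2.143 = 1.5; c'Δl = 22.72; W sinα = 16.6
Σc'Δl = 174.7 kN/m; ΣN' = 528.1 kN/m; ΣW sinα = 130.9 kN/m
Resisting = 174.7 + 528.1·tan24.3° = 174.7 + 238.4 = 413.1 kN/m
FS = 413.1 / 130.9 = 3.157

FS = 3.16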